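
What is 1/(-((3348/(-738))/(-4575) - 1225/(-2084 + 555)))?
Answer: -95600725/76687923 ≈ -1.2466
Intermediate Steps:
1/(-((3348/(-738))/(-4575) - 1225/(-2084 + 555))) = 1/(-((3348*(-1/738))*(-1/4575) - 1225/(-1529))) = 1/(-(-186/41*(-1/4575) - 1225*(-1/1529))) = 1/(-(62/62525 + 1225/1529)) = 1/(-1*76687923/95600725) = 1/(-76687923/95600725) = -95600725/76687923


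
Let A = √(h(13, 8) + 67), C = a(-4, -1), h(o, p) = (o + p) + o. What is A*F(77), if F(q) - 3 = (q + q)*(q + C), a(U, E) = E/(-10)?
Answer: 59382*√101/5 ≈ 1.1936e+5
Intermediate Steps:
a(U, E) = -E/10 (a(U, E) = E*(-⅒) = -E/10)
h(o, p) = p + 2*o
C = ⅒ (C = -⅒*(-1) = ⅒ ≈ 0.10000)
F(q) = 3 + 2*q*(⅒ + q) (F(q) = 3 + (q + q)*(q + ⅒) = 3 + (2*q)*(⅒ + q) = 3 + 2*q*(⅒ + q))
A = √101 (A = √((8 + 2*13) + 67) = √((8 + 26) + 67) = √(34 + 67) = √101 ≈ 10.050)
A*F(77) = √101*(3 + 2*77² + (⅕)*77) = √101*(3 + 2*5929 + 77/5) = √101*(3 + 11858 + 77/5) = √101*(59382/5) = 59382*√101/5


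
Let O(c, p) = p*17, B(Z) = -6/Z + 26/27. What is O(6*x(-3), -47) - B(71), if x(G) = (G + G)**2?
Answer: -1533367/1917 ≈ -799.88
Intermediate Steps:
x(G) = 4*G**2 (x(G) = (2*G)**2 = 4*G**2)
B(Z) = 26/27 - 6/Z (B(Z) = -6/Z + 26*(1/27) = -6/Z + 26/27 = 26/27 - 6/Z)
O(c, p) = 17*p
O(6*x(-3), -47) - B(71) = 17*(-47) - (26/27 - 6/71) = -799 - (26/27 - 6*1/71) = -799 - (26/27 - 6/71) = -799 - 1*1684/1917 = -799 - 1684/1917 = -1533367/1917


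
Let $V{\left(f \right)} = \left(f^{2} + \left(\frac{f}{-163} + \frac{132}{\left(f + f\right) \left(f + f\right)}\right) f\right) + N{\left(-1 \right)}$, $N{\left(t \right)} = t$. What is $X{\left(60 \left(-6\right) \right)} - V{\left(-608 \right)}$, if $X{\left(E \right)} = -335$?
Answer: $- \frac{36443520701}{99104} \approx -3.6773 \cdot 10^{5}$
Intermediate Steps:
$V{\left(f \right)} = -1 + f^{2} + f \left(\frac{33}{f^{2}} - \frac{f}{163}\right)$ ($V{\left(f \right)} = \left(f^{2} + \left(\frac{f}{-163} + \frac{132}{\left(f + f\right) \left(f + f\right)}\right) f\right) - 1 = \left(f^{2} + \left(f \left(- \frac{1}{163}\right) + \frac{132}{2 f 2 f}\right) f\right) - 1 = \left(f^{2} + \left(- \frac{f}{163} + \frac{132}{4 f^{2}}\right) f\right) - 1 = \left(f^{2} + \left(- \frac{f}{163} + 132 \frac{1}{4 f^{2}}\right) f\right) - 1 = \left(f^{2} + \left(- \frac{f}{163} + \frac{33}{f^{2}}\right) f\right) - 1 = \left(f^{2} + \left(\frac{33}{f^{2}} - \frac{f}{163}\right) f\right) - 1 = \left(f^{2} + f \left(\frac{33}{f^{2}} - \frac{f}{163}\right)\right) - 1 = -1 + f^{2} + f \left(\frac{33}{f^{2}} - \frac{f}{163}\right)$)
$X{\left(60 \left(-6\right) \right)} - V{\left(-608 \right)} = -335 - \left(-1 + \frac{33}{-608} + \frac{162 \left(-608\right)^{2}}{163}\right) = -335 - \left(-1 + 33 \left(- \frac{1}{608}\right) + \frac{162}{163} \cdot 369664\right) = -335 - \left(-1 - \frac{33}{608} + \frac{59885568}{163}\right) = -335 - \frac{36410320861}{99104} = - \frac{36443520701}{99104}$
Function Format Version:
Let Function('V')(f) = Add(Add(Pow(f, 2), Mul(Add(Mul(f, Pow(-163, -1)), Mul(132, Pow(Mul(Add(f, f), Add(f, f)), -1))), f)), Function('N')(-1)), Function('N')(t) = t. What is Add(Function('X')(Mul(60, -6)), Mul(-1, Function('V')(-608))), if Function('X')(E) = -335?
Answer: Rational(-36443520701, 99104) ≈ -3.6773e+5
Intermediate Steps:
Function('V')(f) = Add(-1, Pow(f, 2), Mul(f, Add(Mul(33, Pow(f, -2)), Mul(Rational(-1, 163), f)))) (Function('V')(f) = Add(Add(Pow(f, 2), Mul(Add(Mul(f, Pow(-163, -1)), Mul(132, Pow(Mul(Add(f, f), Add(f, f)), -1))), f)), -1) = Add(Add(Pow(f, 2), Mul(Add(Mul(f, Rational(-1, 163)), Mul(132, Pow(Mul(Mul(2, f), Mul(2, f)), -1))), f)), -1) = Add(Add(Pow(f, 2), Mul(Add(Mul(Rational(-1, 163), f), Mul(132, Pow(Mul(4, Pow(f, 2)), -1))), f)), -1) = Add(Add(Pow(f, 2), Mul(Add(Mul(Rational(-1, 163), f), Mul(132, Mul(Rational(1, 4), Pow(f, -2)))), f)), -1) = Add(Add(Pow(f, 2), Mul(Add(Mul(Rational(-1, 163), f), Mul(33, Pow(f, -2))), f)), -1) = Add(Add(Pow(f, 2), Mul(Add(Mul(33, Pow(f, -2)), Mul(Rational(-1, 163), f)), f)), -1) = Add(Add(Pow(f, 2), Mul(f, Add(Mul(33, Pow(f, -2)), Mul(Rational(-1, 163), f)))), -1) = Add(-1, Pow(f, 2), Mul(f, Add(Mul(33, Pow(f, -2)), Mul(Rational(-1, 163), f)))))
Add(Function('X')(Mul(60, -6)), Mul(-1, Function('V')(-608))) = Add(-335, Mul(-1, Add(-1, Mul(33, Pow(-608, -1)), Mul(Rational(162, 163), Pow(-608, 2))))) = Add(-335, Mul(-1, Add(-1, Mul(33, Rational(-1, 608)), Mul(Rational(162, 163), 369664)))) = Add(-335, Mul(-1, Add(-1, Rational(-33, 608), Rational(59885568, 163)))) = Add(-335, Mul(-1, Rational(36410320861, 99104))) = Add(-335, Rational(-36410320861, 99104)) = Rational(-36443520701, 99104)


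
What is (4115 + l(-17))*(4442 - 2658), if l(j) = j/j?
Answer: 7342944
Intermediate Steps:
l(j) = 1
(4115 + l(-17))*(4442 - 2658) = (4115 + 1)*(4442 - 2658) = 4116*1784 = 7342944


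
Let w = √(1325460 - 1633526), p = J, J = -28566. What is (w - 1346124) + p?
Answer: -1374690 + 11*I*√2546 ≈ -1.3747e+6 + 555.04*I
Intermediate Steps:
p = -28566
w = 11*I*√2546 (w = √(-308066) = 11*I*√2546 ≈ 555.04*I)
(w - 1346124) + p = (11*I*√2546 - 1346124) - 28566 = (-1346124 + 11*I*√2546) - 28566 = -1374690 + 11*I*√2546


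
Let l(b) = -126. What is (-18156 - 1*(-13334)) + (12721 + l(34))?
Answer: 7773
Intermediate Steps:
(-18156 - 1*(-13334)) + (12721 + l(34)) = (-18156 - 1*(-13334)) + (12721 - 126) = (-18156 + 13334) + 12595 = -4822 + 12595 = 7773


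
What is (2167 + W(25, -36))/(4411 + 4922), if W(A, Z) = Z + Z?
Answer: 2095/9333 ≈ 0.22447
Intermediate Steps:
W(A, Z) = 2*Z
(2167 + W(25, -36))/(4411 + 4922) = (2167 + 2*(-36))/(4411 + 4922) = (2167 - 72)/9333 = 2095*(1/9333) = 2095/9333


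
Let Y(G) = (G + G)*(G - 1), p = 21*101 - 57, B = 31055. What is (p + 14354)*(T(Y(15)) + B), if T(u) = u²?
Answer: 3405996190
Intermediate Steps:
p = 2064 (p = 2121 - 57 = 2064)
Y(G) = 2*G*(-1 + G) (Y(G) = (2*G)*(-1 + G) = 2*G*(-1 + G))
(p + 14354)*(T(Y(15)) + B) = (2064 + 14354)*((2*15*(-1 + 15))² + 31055) = 16418*((2*15*14)² + 31055) = 16418*(420² + 31055) = 16418*(176400 + 31055) = 16418*207455 = 3405996190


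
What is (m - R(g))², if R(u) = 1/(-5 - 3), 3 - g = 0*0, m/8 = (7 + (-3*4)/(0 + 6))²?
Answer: 2563201/64 ≈ 40050.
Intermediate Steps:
m = 200 (m = 8*(7 + (-3*4)/(0 + 6))² = 8*(7 - 12/6)² = 8*(7 - 12*⅙)² = 8*(7 - 2)² = 8*5² = 8*25 = 200)
g = 3 (g = 3 - 0*0 = 3 - 1*0 = 3 + 0 = 3)
R(u) = -⅛ (R(u) = 1/(-8) = -⅛)
(m - R(g))² = (200 - 1*(-⅛))² = (200 + ⅛)² = (1601/8)² = 2563201/64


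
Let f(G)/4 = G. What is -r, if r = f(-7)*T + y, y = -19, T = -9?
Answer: -233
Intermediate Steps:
f(G) = 4*G
r = 233 (r = (4*(-7))*(-9) - 19 = -28*(-9) - 19 = 252 - 19 = 233)
-r = -1*233 = -233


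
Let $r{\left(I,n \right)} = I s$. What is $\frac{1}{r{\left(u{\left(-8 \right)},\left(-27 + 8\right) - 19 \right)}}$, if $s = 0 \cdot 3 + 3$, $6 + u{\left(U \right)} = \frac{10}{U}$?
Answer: $- \frac{4}{87} \approx -0.045977$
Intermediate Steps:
$u{\left(U \right)} = -6 + \frac{10}{U}$
$s = 3$ ($s = 0 + 3 = 3$)
$r{\left(I,n \right)} = 3 I$ ($r{\left(I,n \right)} = I 3 = 3 I$)
$\frac{1}{r{\left(u{\left(-8 \right)},\left(-27 + 8\right) - 19 \right)}} = \frac{1}{3 \left(-6 + \frac{10}{-8}\right)} = \frac{1}{3 \left(-6 + 10 \left(- \frac{1}{8}\right)\right)} = \frac{1}{3 \left(-6 - \frac{5}{4}\right)} = \frac{1}{3 \left(- \frac{29}{4}\right)} = \frac{1}{- \frac{87}{4}} = - \frac{4}{87}$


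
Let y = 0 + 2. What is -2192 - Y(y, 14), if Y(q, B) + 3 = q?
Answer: -2191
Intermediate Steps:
y = 2
Y(q, B) = -3 + q
-2192 - Y(y, 14) = -2192 - (-3 + 2) = -2192 - 1*(-1) = -2192 + 1 = -2191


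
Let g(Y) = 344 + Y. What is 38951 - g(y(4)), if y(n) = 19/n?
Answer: 154409/4 ≈ 38602.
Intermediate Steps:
38951 - g(y(4)) = 38951 - (344 + 19/4) = 38951 - 1*1395/4 = 38951 - 1395/4 = 154409/4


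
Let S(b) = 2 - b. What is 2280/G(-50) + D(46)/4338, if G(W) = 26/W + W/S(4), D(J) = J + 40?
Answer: 3434981/36873 ≈ 93.157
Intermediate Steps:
D(J) = 40 + J
G(W) = 26/W - W/2 (G(W) = 26/W + W/(2 - 1*4) = 26/W + W/(2 - 4) = 26/W + W/(-2) = 26/W + W*(-½) = 26/W - W/2)
2280/G(-50) + D(46)/4338 = 2280/(26/(-50) - ½*(-50)) + (40 + 46)/4338 = 2280/(26*(-1/50) + 25) + 86*(1/4338) = 2280/(-13/25 + 25) + 43/2169 = 2280/(612/25) + 43/2169 = 2280*(25/612) + 43/2169 = 4750/51 + 43/2169 = 3434981/36873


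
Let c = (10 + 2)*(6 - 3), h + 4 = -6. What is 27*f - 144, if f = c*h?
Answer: -9864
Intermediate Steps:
h = -10 (h = -4 - 6 = -10)
c = 36 (c = 12*3 = 36)
f = -360 (f = 36*(-10) = -360)
27*f - 144 = 27*(-360) - 144 = -9720 - 144 = -9864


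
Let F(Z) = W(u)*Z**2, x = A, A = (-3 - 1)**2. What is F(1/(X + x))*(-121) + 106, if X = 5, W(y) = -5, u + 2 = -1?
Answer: 47351/441 ≈ 107.37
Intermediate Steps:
u = -3 (u = -2 - 1 = -3)
A = 16 (A = (-4)**2 = 16)
x = 16
F(Z) = -5*Z**2
F(1/(X + x))*(-121) + 106 = -5/(5 + 16)**2*(-121) + 106 = -5*(1/21)**2*(-121) + 106 = -5*1/441*(-121) + 106 = -5/441*(-121) + 106 = 605/441 + 106 = 47351/441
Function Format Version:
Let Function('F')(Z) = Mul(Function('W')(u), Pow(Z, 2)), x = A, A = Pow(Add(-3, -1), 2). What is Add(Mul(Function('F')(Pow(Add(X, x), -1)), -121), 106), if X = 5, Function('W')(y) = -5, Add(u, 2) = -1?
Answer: Rational(47351, 441) ≈ 107.37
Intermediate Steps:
u = -3 (u = Add(-2, -1) = -3)
A = 16 (A = Pow(-4, 2) = 16)
x = 16
Function('F')(Z) = Mul(-5, Pow(Z, 2))
Add(Mul(Function('F')(Pow(Add(X, x), -1)), -121), 106) = Add(Mul(Mul(-5, Pow(Pow(Add(5, 16), -1), 2)), -121), 106) = Add(Mul(Mul(-5, Pow(Pow(21, -1), 2)), -121), 106) = Add(Mul(Mul(-5, Pow(Rational(1, 21), 2)), -121), 106) = Add(Mul(Mul(-5, Rational(1, 441)), -121), 106) = Add(Mul(Rational(-5, 441), -121), 106) = Add(Rational(605, 441), 106) = Rational(47351, 441)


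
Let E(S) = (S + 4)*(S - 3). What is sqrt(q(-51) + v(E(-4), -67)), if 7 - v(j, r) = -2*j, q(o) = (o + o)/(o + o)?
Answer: 2*sqrt(2) ≈ 2.8284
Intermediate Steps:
E(S) = (-3 + S)*(4 + S) (E(S) = (4 + S)*(-3 + S) = (-3 + S)*(4 + S))
q(o) = 1 (q(o) = (2*o)/((2*o)) = (2*o)*(1/(2*o)) = 1)
v(j, r) = 7 + 2*j (v(j, r) = 7 - (-2)*j = 7 + 2*j)
sqrt(q(-51) + v(E(-4), -67)) = sqrt(1 + (7 + 2*(-12 - 4 + (-4)**2))) = sqrt(1 + (7 + 2*(-12 - 4 + 16))) = sqrt(1 + (7 + 2*0)) = sqrt(1 + (7 + 0)) = sqrt(1 + 7) = sqrt(8) = 2*sqrt(2)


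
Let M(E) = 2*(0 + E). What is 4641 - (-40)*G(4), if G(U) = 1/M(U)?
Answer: 4646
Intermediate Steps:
M(E) = 2*E
G(U) = 1/(2*U)
4641 - (-40)*G(4) = 4641 - (-40)*(½)/4 = 4641 - (-40)*(½)*(¼) = 4641 - (-40)/8 = 4641 - 1*(-5) = 4641 + 5 = 4646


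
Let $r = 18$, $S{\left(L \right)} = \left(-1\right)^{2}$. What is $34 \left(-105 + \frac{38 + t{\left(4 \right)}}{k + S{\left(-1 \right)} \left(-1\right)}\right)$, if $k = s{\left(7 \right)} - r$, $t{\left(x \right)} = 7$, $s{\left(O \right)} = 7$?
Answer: $- \frac{7395}{2} \approx -3697.5$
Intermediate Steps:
$S{\left(L \right)} = 1$
$k = -11$ ($k = 7 - 18 = -11$)
$34 \left(-105 + \frac{38 + t{\left(4 \right)}}{k + S{\left(-1 \right)} \left(-1\right)}\right) = 34 \left(-105 + \frac{38 + 7}{-11 + 1 \left(-1\right)}\right) = 34 \left(-105 + \frac{45}{-11 - 1}\right) = 34 \left(-105 + \frac{45}{-12}\right) = 34 \left(-105 + 45 \left(- \frac{1}{12}\right)\right) = 34 \left(-105 - \frac{15}{4}\right) = 34 \left(- \frac{435}{4}\right) = - \frac{7395}{2}$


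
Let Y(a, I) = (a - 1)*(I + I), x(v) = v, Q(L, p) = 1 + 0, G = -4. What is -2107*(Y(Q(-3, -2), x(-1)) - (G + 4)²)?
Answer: 0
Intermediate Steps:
Q(L, p) = 1
Y(a, I) = 2*I*(-1 + a) (Y(a, I) = (-1 + a)*(2*I) = 2*I*(-1 + a))
-2107*(Y(Q(-3, -2), x(-1)) - (G + 4)²) = -2107*(2*(-1)*(-1 + 1) - (-4 + 4)²) = -2107*(2*(-1)*0 - 1*0²) = -2107*(0 - 1*0) = -2107*(0 + 0) = -2107*0 = 0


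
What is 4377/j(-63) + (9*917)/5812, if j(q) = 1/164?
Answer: 4172024589/5812 ≈ 7.1783e+5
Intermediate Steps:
j(q) = 1/164
4377/j(-63) + (9*917)/5812 = 4377/(1/164) + (9*917)/5812 = 4377*164 + 8253*(1/5812) = 717828 + 8253/5812 = 4172024589/5812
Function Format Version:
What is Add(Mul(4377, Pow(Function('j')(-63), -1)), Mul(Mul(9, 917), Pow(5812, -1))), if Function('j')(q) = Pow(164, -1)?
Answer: Rational(4172024589, 5812) ≈ 7.1783e+5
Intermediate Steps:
Function('j')(q) = Rational(1, 164)
Add(Mul(4377, Pow(Function('j')(-63), -1)), Mul(Mul(9, 917), Pow(5812, -1))) = Add(Mul(4377, Pow(Rational(1, 164), -1)), Mul(Mul(9, 917), Pow(5812, -1))) = Add(Mul(4377, 164), Mul(8253, Rational(1, 5812))) = Add(717828, Rational(8253, 5812)) = Rational(4172024589, 5812)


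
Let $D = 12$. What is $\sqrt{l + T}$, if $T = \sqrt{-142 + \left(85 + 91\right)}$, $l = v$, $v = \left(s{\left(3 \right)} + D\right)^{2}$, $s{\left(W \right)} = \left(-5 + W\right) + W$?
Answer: $\sqrt{169 + \sqrt{34}} \approx 13.222$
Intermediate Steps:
$s{\left(W \right)} = -5 + 2 W$
$v = 169$ ($v = \left(\left(-5 + 2 \cdot 3\right) + 12\right)^{2} = \left(\left(-5 + 6\right) + 12\right)^{2} = \left(1 + 12\right)^{2} = 13^{2} = 169$)
$l = 169$
$T = \sqrt{34}$ ($T = \sqrt{-142 + 176} = \sqrt{34} \approx 5.8309$)
$\sqrt{l + T} = \sqrt{169 + \sqrt{34}}$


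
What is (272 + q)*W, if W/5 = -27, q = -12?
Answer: -35100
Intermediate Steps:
W = -135 (W = 5*(-27) = -135)
(272 + q)*W = (272 - 12)*(-135) = 260*(-135) = -35100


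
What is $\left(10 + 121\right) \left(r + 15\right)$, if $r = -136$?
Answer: $-15851$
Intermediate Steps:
$\left(10 + 121\right) \left(r + 15\right) = \left(10 + 121\right) \left(-136 + 15\right) = 131 \left(-121\right) = -15851$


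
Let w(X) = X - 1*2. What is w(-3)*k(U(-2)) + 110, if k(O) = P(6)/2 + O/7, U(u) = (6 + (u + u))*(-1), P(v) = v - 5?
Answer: 1525/14 ≈ 108.93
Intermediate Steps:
P(v) = -5 + v
U(u) = -6 - 2*u (U(u) = (6 + 2*u)*(-1) = -6 - 2*u)
w(X) = -2 + X (w(X) = X - 2 = -2 + X)
k(O) = ½ + O/7 (k(O) = (-5 + 6)/2 + O/7 = 1*(½) + O*(⅐) = ½ + O/7)
w(-3)*k(U(-2)) + 110 = (-2 - 3)*(½ + (-6 - 2*(-2))/7) + 110 = -5*(½ + (-6 + 4)/7) + 110 = -5*(½ + (⅐)*(-2)) + 110 = -5*(½ - 2/7) + 110 = -5*3/14 + 110 = -15/14 + 110 = 1525/14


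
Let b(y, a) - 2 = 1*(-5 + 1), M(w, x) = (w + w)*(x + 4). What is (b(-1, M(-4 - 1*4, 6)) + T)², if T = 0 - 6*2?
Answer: 196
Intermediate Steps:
M(w, x) = 2*w*(4 + x) (M(w, x) = (2*w)*(4 + x) = 2*w*(4 + x))
b(y, a) = -2 (b(y, a) = 2 + 1*(-5 + 1) = 2 + 1*(-4) = 2 - 4 = -2)
T = -12 (T = 0 - 12 = -12)
(b(-1, M(-4 - 1*4, 6)) + T)² = (-2 - 12)² = (-14)² = 196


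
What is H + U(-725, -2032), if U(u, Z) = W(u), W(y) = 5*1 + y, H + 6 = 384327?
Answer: 383601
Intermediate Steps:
H = 384321 (H = -6 + 384327 = 384321)
W(y) = 5 + y
U(u, Z) = 5 + u
H + U(-725, -2032) = 384321 + (5 - 725) = 384321 - 720 = 383601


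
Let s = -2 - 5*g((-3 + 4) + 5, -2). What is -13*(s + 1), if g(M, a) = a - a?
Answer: 13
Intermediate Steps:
g(M, a) = 0
s = -2 (s = -2 - 5*0 = -2 + 0 = -2)
-13*(s + 1) = -13*(-2 + 1) = -13*(-1) = 13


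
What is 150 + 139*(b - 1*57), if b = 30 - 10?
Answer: -4993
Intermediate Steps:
b = 20
150 + 139*(b - 1*57) = 150 + 139*(20 - 1*57) = 150 + 139*(20 - 57) = 150 + 139*(-37) = 150 - 5143 = -4993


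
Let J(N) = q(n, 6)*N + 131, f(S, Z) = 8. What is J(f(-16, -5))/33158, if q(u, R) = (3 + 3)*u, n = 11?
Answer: 659/33158 ≈ 0.019875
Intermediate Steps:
q(u, R) = 6*u
J(N) = 131 + 66*N (J(N) = (6*11)*N + 131 = 66*N + 131 = 131 + 66*N)
J(f(-16, -5))/33158 = (131 + 66*8)/33158 = (131 + 528)*(1/33158) = 659*(1/33158) = 659/33158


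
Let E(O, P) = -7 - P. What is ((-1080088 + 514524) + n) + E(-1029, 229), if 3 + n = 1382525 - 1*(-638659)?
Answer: 1455381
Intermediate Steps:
n = 2021181 (n = -3 + (1382525 - 1*(-638659)) = -3 + (1382525 + 638659) = -3 + 2021184 = 2021181)
((-1080088 + 514524) + n) + E(-1029, 229) = ((-1080088 + 514524) + 2021181) + (-7 - 1*229) = (-565564 + 2021181) + (-7 - 229) = 1455617 - 236 = 1455381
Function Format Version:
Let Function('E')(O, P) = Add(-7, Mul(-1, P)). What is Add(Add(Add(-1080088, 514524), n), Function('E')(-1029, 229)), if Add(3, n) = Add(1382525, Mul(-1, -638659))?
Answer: 1455381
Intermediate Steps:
n = 2021181 (n = Add(-3, Add(1382525, Mul(-1, -638659))) = Add(-3, Add(1382525, 638659)) = Add(-3, 2021184) = 2021181)
Add(Add(Add(-1080088, 514524), n), Function('E')(-1029, 229)) = Add(Add(Add(-1080088, 514524), 2021181), Add(-7, Mul(-1, 229))) = Add(Add(-565564, 2021181), Add(-7, -229)) = Add(1455617, -236) = 1455381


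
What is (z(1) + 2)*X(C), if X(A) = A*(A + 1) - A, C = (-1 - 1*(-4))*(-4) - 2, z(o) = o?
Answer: 588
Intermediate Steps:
C = -14 (C = (-1 + 4)*(-4) - 2 = 3*(-4) - 2 = -12 - 2 = -14)
X(A) = -A + A*(1 + A) (X(A) = A*(1 + A) - A = -A + A*(1 + A))
(z(1) + 2)*X(C) = (1 + 2)*(-14)**2 = 3*196 = 588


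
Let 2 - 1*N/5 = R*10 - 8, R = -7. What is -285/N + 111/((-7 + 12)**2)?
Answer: 1491/400 ≈ 3.7275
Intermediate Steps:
N = 400 (N = 10 - 5*(-7*10 - 8) = 10 - 5*(-70 - 8) = 10 - 5*(-78) = 10 + 390 = 400)
-285/N + 111/((-7 + 12)**2) = -285/400 + 111/((-7 + 12)**2) = -285*1/400 + 111/(5**2) = -57/80 + 111/25 = 1491/400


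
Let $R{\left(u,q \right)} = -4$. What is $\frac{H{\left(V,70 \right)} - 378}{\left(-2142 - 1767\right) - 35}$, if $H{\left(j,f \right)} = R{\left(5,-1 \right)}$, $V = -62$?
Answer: $\frac{191}{1972} \approx 0.096856$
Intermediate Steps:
$H{\left(j,f \right)} = -4$
$\frac{H{\left(V,70 \right)} - 378}{\left(-2142 - 1767\right) - 35} = \frac{-4 - 378}{\left(-2142 - 1767\right) - 35} = - \frac{382}{-3909 - 35} = - \frac{382}{-3944} = \left(-382\right) \left(- \frac{1}{3944}\right) = \frac{191}{1972}$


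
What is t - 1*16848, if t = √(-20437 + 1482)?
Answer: -16848 + I*√18955 ≈ -16848.0 + 137.68*I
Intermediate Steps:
t = I*√18955 (t = √(-18955) = I*√18955 ≈ 137.68*I)
t - 1*16848 = I*√18955 - 1*16848 = I*√18955 - 16848 = -16848 + I*√18955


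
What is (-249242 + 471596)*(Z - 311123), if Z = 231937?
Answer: -17607323844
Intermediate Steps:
(-249242 + 471596)*(Z - 311123) = (-249242 + 471596)*(231937 - 311123) = 222354*(-79186) = -17607323844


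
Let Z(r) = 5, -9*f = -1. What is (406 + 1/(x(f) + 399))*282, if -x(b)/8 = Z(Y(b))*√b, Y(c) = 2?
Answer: 132468090/1157 ≈ 1.1449e+5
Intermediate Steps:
f = ⅑ (f = -⅑*(-1) = ⅑ ≈ 0.11111)
x(b) = -40*√b
(406 + 1/(x(f) + 399))*282 = (406 + 1/(-40*√(⅑) + 399))*282 = (406 + 1/(-40*⅓ + 399))*282 = (406 + 1/(-40/3 + 399))*282 = (406 + 1/(1157/3))*282 = (406 + 3/1157)*282 = (469745/1157)*282 = 132468090/1157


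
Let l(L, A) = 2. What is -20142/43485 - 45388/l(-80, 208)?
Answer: -328956244/14495 ≈ -22694.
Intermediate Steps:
-20142/43485 - 45388/l(-80, 208) = -20142/43485 - 45388/2 = -20142*1/43485 - 45388*½ = -6714/14495 - 22694 = -328956244/14495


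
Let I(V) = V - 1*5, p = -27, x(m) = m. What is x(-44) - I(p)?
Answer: -12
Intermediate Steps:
I(V) = -5 + V (I(V) = V - 5 = -5 + V)
x(-44) - I(p) = -44 - (-5 - 27) = -44 - 1*(-32) = -44 + 32 = -12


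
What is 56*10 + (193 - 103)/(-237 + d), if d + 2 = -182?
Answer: 235670/421 ≈ 559.79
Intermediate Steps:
d = -184 (d = -2 - 182 = -184)
56*10 + (193 - 103)/(-237 + d) = 56*10 + (193 - 103)/(-237 - 184) = 560 + 90/(-421) = 560 + 90*(-1/421) = 560 - 90/421 = 235670/421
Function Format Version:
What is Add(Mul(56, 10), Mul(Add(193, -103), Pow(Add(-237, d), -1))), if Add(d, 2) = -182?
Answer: Rational(235670, 421) ≈ 559.79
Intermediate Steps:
d = -184 (d = Add(-2, -182) = -184)
Add(Mul(56, 10), Mul(Add(193, -103), Pow(Add(-237, d), -1))) = Add(Mul(56, 10), Mul(Add(193, -103), Pow(Add(-237, -184), -1))) = Add(560, Mul(90, Pow(-421, -1))) = Add(560, Mul(90, Rational(-1, 421))) = Add(560, Rational(-90, 421)) = Rational(235670, 421)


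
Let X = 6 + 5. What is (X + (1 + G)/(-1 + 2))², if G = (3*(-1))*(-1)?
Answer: 225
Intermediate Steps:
G = 3 (G = -3*(-1) = 3)
X = 11
(X + (1 + G)/(-1 + 2))² = (11 + (1 + 3)/(-1 + 2))² = (11 + 4/1)² = (11 + 4*1)² = (11 + 4)² = 15² = 225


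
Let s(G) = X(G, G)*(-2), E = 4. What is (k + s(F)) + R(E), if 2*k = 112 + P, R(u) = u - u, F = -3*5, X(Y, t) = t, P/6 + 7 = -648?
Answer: -1879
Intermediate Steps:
P = -3930 (P = -42 + 6*(-648) = -42 - 3888 = -3930)
F = -15
s(G) = -2*G (s(G) = G*(-2) = -2*G)
R(u) = 0
k = -1909 (k = (112 - 3930)/2 = (½)*(-3818) = -1909)
(k + s(F)) + R(E) = (-1909 - 2*(-15)) + 0 = (-1909 + 30) + 0 = -1879 + 0 = -1879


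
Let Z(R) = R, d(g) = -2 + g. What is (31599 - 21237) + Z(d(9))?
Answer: 10369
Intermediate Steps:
(31599 - 21237) + Z(d(9)) = (31599 - 21237) + (-2 + 9) = 10362 + 7 = 10369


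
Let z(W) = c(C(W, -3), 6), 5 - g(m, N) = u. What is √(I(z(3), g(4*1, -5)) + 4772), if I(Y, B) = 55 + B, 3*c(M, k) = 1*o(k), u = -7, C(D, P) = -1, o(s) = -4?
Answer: √4839 ≈ 69.563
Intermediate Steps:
c(M, k) = -4/3 (c(M, k) = (1*(-4))/3 = (⅓)*(-4) = -4/3)
g(m, N) = 12 (g(m, N) = 5 - 1*(-7) = 5 + 7 = 12)
z(W) = -4/3
√(I(z(3), g(4*1, -5)) + 4772) = √((55 + 12) + 4772) = √(67 + 4772) = √4839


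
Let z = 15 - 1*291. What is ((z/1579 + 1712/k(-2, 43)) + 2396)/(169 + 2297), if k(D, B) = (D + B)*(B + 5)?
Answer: 465478937/478939122 ≈ 0.97190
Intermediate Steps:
z = -276 (z = 15 - 291 = -276)
k(D, B) = (5 + B)*(B + D) (k(D, B) = (B + D)*(5 + B) = (5 + B)*(B + D))
((z/1579 + 1712/k(-2, 43)) + 2396)/(169 + 2297) = ((-276/1579 + 1712/(43² + 5*43 + 5*(-2) + 43*(-2))) + 2396)/(169 + 2297) = ((-276*1/1579 + 1712/(1849 + 215 - 10 - 86)) + 2396)/2466 = ((-276/1579 + 1712/1968) + 2396)*(1/2466) = ((-276/1579 + 1712*(1/1968)) + 2396)*(1/2466) = ((-276/1579 + 107/123) + 2396)*(1/2466) = (135005/194217 + 2396)*(1/2466) = (465478937/194217)*(1/2466) = 465478937/478939122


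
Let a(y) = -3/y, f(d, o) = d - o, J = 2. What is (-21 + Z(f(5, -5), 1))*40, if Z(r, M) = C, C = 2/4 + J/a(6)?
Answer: -980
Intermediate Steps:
C = -7/2 (C = 2/4 + 2/((-3/6)) = 2*(1/4) + 2/((-3*1/6)) = 1/2 + 2/(-1/2) = 1/2 + 2*(-2) = 1/2 - 4 = -7/2 ≈ -3.5000)
Z(r, M) = -7/2
(-21 + Z(f(5, -5), 1))*40 = (-21 - 7/2)*40 = -49/2*40 = -980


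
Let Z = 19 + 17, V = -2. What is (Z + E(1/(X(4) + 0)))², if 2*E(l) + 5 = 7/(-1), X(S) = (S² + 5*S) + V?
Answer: 900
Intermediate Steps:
X(S) = -2 + S² + 5*S (X(S) = (S² + 5*S) - 2 = -2 + S² + 5*S)
E(l) = -6 (E(l) = -5/2 + (7/(-1))/2 = -5/2 + (7*(-1))/2 = -5/2 + (½)*(-7) = -5/2 - 7/2 = -6)
Z = 36
(Z + E(1/(X(4) + 0)))² = (36 - 6)² = 30² = 900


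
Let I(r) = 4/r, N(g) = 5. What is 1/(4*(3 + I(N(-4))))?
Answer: 5/76 ≈ 0.065789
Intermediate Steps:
1/(4*(3 + I(N(-4)))) = 1/(4*(3 + 4/5)) = 1/(4*(19/5)) = 1/(76/5) = 5/76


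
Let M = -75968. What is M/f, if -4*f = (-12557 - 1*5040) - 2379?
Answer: -37984/2497 ≈ -15.212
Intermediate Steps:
f = 4994 (f = -((-12557 - 1*5040) - 2379)/4 = -((-12557 - 5040) - 2379)/4 = -(-17597 - 2379)/4 = -¼*(-19976) = 4994)
M/f = -75968/4994 = -75968*1/4994 = -37984/2497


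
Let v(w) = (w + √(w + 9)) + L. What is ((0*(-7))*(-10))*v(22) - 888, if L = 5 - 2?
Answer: -888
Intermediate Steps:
L = 3
v(w) = 3 + w + √(9 + w) (v(w) = (w + √(w + 9)) + 3 = (w + √(9 + w)) + 3 = 3 + w + √(9 + w))
((0*(-7))*(-10))*v(22) - 888 = ((0*(-7))*(-10))*(3 + 22 + √(9 + 22)) - 888 = (0*(-10))*(3 + 22 + √31) - 888 = 0*(25 + √31) - 888 = 0 - 888 = -888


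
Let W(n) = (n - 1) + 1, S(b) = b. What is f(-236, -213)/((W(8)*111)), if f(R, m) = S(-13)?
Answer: -13/888 ≈ -0.014640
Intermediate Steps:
f(R, m) = -13
W(n) = n (W(n) = (-1 + n) + 1 = n)
f(-236, -213)/((W(8)*111)) = -13/(8*111) = -13/888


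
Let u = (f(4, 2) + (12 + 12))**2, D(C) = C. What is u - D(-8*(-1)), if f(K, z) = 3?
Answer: 721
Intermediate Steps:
u = 729 (u = (3 + (12 + 12))**2 = (3 + 24)**2 = 27**2 = 729)
u - D(-8*(-1)) = 729 - (-8)*(-1) = 729 - 1*8 = 729 - 8 = 721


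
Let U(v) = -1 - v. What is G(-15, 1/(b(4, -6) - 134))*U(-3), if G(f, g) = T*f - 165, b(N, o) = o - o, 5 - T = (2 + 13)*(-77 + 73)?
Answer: -2280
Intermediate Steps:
T = 65 (T = 5 - (2 + 13)*(-77 + 73) = 5 - 15*(-4) = 5 - 1*(-60) = 5 + 60 = 65)
b(N, o) = 0
G(f, g) = -165 + 65*f (G(f, g) = 65*f - 165 = -165 + 65*f)
G(-15, 1/(b(4, -6) - 134))*U(-3) = (-165 + 65*(-15))*(-1 - 1*(-3)) = (-165 - 975)*(-1 + 3) = -1140*2 = -2280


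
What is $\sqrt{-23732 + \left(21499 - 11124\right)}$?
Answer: $19 i \sqrt{37} \approx 115.57 i$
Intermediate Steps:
$\sqrt{-23732 + \left(21499 - 11124\right)} = \sqrt{-23732 + 10375} = \sqrt{-13357} = 19 i \sqrt{37}$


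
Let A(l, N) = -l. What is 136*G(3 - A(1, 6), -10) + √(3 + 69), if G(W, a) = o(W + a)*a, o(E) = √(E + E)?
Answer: 6*√2 - 2720*I*√3 ≈ 8.4853 - 4711.2*I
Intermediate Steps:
o(E) = √2*√E (o(E) = √(2*E) = √2*√E)
G(W, a) = a*√2*√(W + a) (G(W, a) = (√2*√(W + a))*a = a*√2*√(W + a))
136*G(3 - A(1, 6), -10) + √(3 + 69) = 136*(-10*√(2*(3 - (-1)) + 2*(-10))) + √(3 + 69) = 136*(-10*√(2*(3 - 1*(-1)) - 20)) + √72 = 136*(-10*√(2*(3 + 1) - 20)) + 6*√2 = 136*(-10*√(2*4 - 20)) + 6*√2 = 136*(-10*√(8 - 20)) + 6*√2 = 136*(-20*I*√3) + 6*√2 = -2720*I*√3 + 6*√2 = 6*√2 - 2720*I*√3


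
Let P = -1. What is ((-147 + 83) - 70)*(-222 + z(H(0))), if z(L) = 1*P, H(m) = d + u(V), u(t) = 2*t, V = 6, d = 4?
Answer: 29882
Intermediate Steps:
H(m) = 16 (H(m) = 4 + 2*6 = 4 + 12 = 16)
z(L) = -1 (z(L) = 1*(-1) = -1)
((-147 + 83) - 70)*(-222 + z(H(0))) = ((-147 + 83) - 70)*(-222 - 1) = (-64 - 70)*(-223) = -134*(-223) = 29882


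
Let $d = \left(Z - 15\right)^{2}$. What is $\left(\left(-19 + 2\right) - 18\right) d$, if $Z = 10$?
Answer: $-875$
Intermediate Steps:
$d = 25$ ($d = \left(10 - 15\right)^{2} = \left(-5\right)^{2} = 25$)
$\left(\left(-19 + 2\right) - 18\right) d = \left(\left(-19 + 2\right) - 18\right) 25 = \left(-17 - 18\right) 25 = \left(-35\right) 25 = -875$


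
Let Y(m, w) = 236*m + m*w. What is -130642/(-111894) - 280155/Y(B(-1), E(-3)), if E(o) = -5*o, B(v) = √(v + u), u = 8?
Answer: 65321/55947 - 280155*√7/1757 ≈ -420.70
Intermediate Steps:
B(v) = √(8 + v) (B(v) = √(v + 8) = √(8 + v))
-130642/(-111894) - 280155/Y(B(-1), E(-3)) = -130642/(-111894) - 280155*1/(√(8 - 1)*(236 - 5*(-3))) = -130642*(-1/111894) - 280155*√7/(7*(236 + 15)) = 65321/55947 - 280155*√7/1757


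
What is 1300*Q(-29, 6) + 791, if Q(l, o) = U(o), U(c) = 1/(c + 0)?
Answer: 3023/3 ≈ 1007.7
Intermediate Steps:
U(c) = 1/c
Q(l, o) = 1/o
1300*Q(-29, 6) + 791 = 1300/6 + 791 = 1300*(⅙) + 791 = 650/3 + 791 = 3023/3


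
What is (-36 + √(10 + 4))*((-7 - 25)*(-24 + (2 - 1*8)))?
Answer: -34560 + 960*√14 ≈ -30968.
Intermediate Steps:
(-36 + √(10 + 4))*((-7 - 25)*(-24 + (2 - 1*8))) = (-36 + √14)*(-32*(-24 + (2 - 8))) = (-36 + √14)*(-32*(-24 - 6)) = (-36 + √14)*(-32*(-30)) = (-36 + √14)*960 = -34560 + 960*√14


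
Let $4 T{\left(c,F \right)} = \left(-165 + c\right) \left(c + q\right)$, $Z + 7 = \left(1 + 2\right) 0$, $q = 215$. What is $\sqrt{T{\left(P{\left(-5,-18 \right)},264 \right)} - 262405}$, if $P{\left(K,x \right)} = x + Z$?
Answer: $i \sqrt{271430} \approx 520.99 i$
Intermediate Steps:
$Z = -7$ ($Z = -7 + \left(1 + 2\right) 0 = -7 + 3 \cdot 0 = -7 + 0 = -7$)
$P{\left(K,x \right)} = -7 + x$ ($P{\left(K,x \right)} = x - 7 = -7 + x$)
$T{\left(c,F \right)} = \frac{\left(-165 + c\right) \left(215 + c\right)}{4}$ ($T{\left(c,F \right)} = \frac{\left(-165 + c\right) \left(c + 215\right)}{4} = \frac{\left(-165 + c\right) \left(215 + c\right)}{4}$)
$\sqrt{T{\left(P{\left(-5,-18 \right)},264 \right)} - 262405} = \sqrt{\left(- \frac{35475}{4} + \frac{\left(-7 - 18\right)^{2}}{4} + \frac{25 \left(-7 - 18\right)}{2}\right) - 262405} = \sqrt{\left(- \frac{35475}{4} + \frac{\left(-25\right)^{2}}{4} + \frac{25}{2} \left(-25\right)\right) - 262405} = \sqrt{\left(- \frac{35475}{4} + \frac{1}{4} \cdot 625 - \frac{625}{2}\right) - 262405} = \sqrt{\left(- \frac{35475}{4} + \frac{625}{4} - \frac{625}{2}\right) - 262405} = \sqrt{-9025 - 262405} = \sqrt{-271430} = i \sqrt{271430}$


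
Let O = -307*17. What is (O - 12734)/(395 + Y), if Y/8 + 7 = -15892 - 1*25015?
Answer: 17953/326917 ≈ 0.054916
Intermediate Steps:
Y = -327312 (Y = -56 + 8*(-15892 - 1*25015) = -56 + 8*(-15892 - 25015) = -56 + 8*(-40907) = -56 - 327256 = -327312)
O = -5219
(O - 12734)/(395 + Y) = (-5219 - 12734)/(395 - 327312) = -17953/(-326917) = -17953*(-1/326917) = 17953/326917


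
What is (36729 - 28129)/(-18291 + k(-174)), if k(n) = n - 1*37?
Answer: -4300/9251 ≈ -0.46481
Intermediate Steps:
k(n) = -37 + n (k(n) = n - 37 = -37 + n)
(36729 - 28129)/(-18291 + k(-174)) = (36729 - 28129)/(-18291 + (-37 - 174)) = 8600/(-18291 - 211) = 8600/(-18502) = 8600*(-1/18502) = -4300/9251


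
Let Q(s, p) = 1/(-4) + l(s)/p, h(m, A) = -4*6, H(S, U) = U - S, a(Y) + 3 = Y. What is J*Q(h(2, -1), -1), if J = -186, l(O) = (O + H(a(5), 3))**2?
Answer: 196881/2 ≈ 98441.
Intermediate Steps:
a(Y) = -3 + Y
l(O) = (1 + O)**2 (l(O) = (O + (3 - (-3 + 5)))**2 = (O + (3 - 1*2))**2 = (O + (3 - 2))**2 = (O + 1)**2 = (1 + O)**2)
h(m, A) = -24
Q(s, p) = -1/4 + (1 + s)**2/p (Q(s, p) = 1/(-4) + (1 + s)**2/p = 1*(-1/4) + (1 + s)**2/p = -1/4 + (1 + s)**2/p)
J*Q(h(2, -1), -1) = -186*((1 - 24)**2 - 1/4*(-1))/(-1) = -(-186)*((-23)**2 + 1/4) = -(-186)*(529 + 1/4) = -(-186)*2117/4 = -186*(-2117/4) = 196881/2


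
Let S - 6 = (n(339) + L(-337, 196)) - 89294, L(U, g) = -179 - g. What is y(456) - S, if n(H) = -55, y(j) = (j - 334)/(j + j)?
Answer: 40911469/456 ≈ 89718.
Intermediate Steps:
y(j) = (-334 + j)/(2*j) (y(j) = (-334 + j)/((2*j)) = (-334 + j)*(1/(2*j)) = (-334 + j)/(2*j))
S = -89718 (S = 6 + ((-55 + (-179 - 1*196)) - 89294) = 6 + ((-55 + (-179 - 196)) - 89294) = 6 + ((-55 - 375) - 89294) = 6 + (-430 - 89294) = 6 - 89724 = -89718)
y(456) - S = (½)*(-334 + 456)/456 - 1*(-89718) = (½)*(1/456)*122 + 89718 = 61/456 + 89718 = 40911469/456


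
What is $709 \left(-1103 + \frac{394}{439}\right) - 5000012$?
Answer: $- \frac{2538035775}{439} \approx -5.7814 \cdot 10^{6}$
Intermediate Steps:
$709 \left(-1103 + \frac{394}{439}\right) - 5000012 = 709 \left(- \frac{483823}{439}\right) - 5000012 = - \frac{343030507}{439} - 5000012 = - \frac{2538035775}{439}$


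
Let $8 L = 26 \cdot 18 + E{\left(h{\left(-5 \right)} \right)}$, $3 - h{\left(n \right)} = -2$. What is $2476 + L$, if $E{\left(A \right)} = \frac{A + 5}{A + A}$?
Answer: $\frac{20277}{8} \approx 2534.6$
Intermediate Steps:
$h{\left(n \right)} = 5$ ($h{\left(n \right)} = 3 - -2 = 3 + 2 = 5$)
$E{\left(A \right)} = \frac{5 + A}{2 A}$
$L = \frac{469}{8}$ ($L = \frac{26 \cdot 18 + \frac{5 + 5}{2 \cdot 5}}{8} = \frac{468 + \frac{1}{2} \cdot \frac{1}{5} \cdot 10}{8} = \frac{468 + 1}{8} = \frac{1}{8} \cdot 469 = \frac{469}{8} \approx 58.625$)
$2476 + L = 2476 + \frac{469}{8} = \frac{20277}{8}$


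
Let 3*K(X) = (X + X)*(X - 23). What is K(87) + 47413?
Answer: 51125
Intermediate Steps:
K(X) = 2*X*(-23 + X)/3 (K(X) = ((X + X)*(X - 23))/3 = ((2*X)*(-23 + X))/3 = (2*X*(-23 + X))/3 = 2*X*(-23 + X)/3)
K(87) + 47413 = (⅔)*87*(-23 + 87) + 47413 = (⅔)*87*64 + 47413 = 3712 + 47413 = 51125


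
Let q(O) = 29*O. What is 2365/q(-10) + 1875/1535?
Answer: -123461/17806 ≈ -6.9337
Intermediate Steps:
2365/q(-10) + 1875/1535 = 2365/((29*(-10))) + 1875/1535 = 2365/(-290) + 1875*(1/1535) = 2365*(-1/290) + 375/307 = -473/58 + 375/307 = -123461/17806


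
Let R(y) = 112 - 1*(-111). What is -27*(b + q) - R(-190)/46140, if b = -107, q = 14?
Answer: 115857317/46140 ≈ 2511.0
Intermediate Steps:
R(y) = 223 (R(y) = 112 + 111 = 223)
-27*(b + q) - R(-190)/46140 = -27*(-107 + 14) - 223/46140 = -27*(-93) - 223/46140 = 2511 - 1*223/46140 = 2511 - 223/46140 = 115857317/46140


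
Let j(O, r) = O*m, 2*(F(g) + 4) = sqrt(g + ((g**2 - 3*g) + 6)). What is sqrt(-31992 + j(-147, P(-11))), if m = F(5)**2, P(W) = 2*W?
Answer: sqrt(-140463 + 2352*sqrt(21))/2 ≈ 180.06*I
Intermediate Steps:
F(g) = -4 + sqrt(6 + g**2 - 2*g)/2 (F(g) = -4 + sqrt(g + ((g**2 - 3*g) + 6))/2 = -4 + sqrt(g + (6 + g**2 - 3*g))/2 = -4 + sqrt(6 + g**2 - 2*g)/2)
m = (-4 + sqrt(21)/2)**2 (m = (-4 + sqrt(6 + 5**2 - 2*5)/2)**2 = (-4 + sqrt(6 + 25 - 10)/2)**2 = (-4 + sqrt(21)/2)**2 ≈ 2.9197)
j(O, r) = O*(8 - sqrt(21))**2/4 (j(O, r) = O*((8 - sqrt(21))**2/4) = O*(8 - sqrt(21))**2/4)
sqrt(-31992 + j(-147, P(-11))) = sqrt(-31992 + (1/4)*(-147)*(8 - sqrt(21))**2) = sqrt(-31992 - 147*(8 - sqrt(21))**2/4)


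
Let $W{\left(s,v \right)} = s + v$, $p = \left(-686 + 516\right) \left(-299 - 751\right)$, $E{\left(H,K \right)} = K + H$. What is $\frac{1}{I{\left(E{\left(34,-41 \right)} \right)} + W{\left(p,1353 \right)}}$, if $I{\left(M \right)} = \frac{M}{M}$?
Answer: $\frac{1}{179854} \approx 5.5601 \cdot 10^{-6}$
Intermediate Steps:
$E{\left(H,K \right)} = H + K$
$I{\left(M \right)} = 1$
$p = 178500$ ($p = \left(-170\right) \left(-1050\right) = 178500$)
$\frac{1}{I{\left(E{\left(34,-41 \right)} \right)} + W{\left(p,1353 \right)}} = \frac{1}{1 + \left(178500 + 1353\right)} = \frac{1}{1 + 179853} = \frac{1}{179854}$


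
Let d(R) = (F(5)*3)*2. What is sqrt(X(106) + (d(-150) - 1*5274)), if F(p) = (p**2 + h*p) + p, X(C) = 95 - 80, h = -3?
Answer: I*sqrt(5169) ≈ 71.896*I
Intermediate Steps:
X(C) = 15
F(p) = p**2 - 2*p (F(p) = (p**2 - 3*p) + p = p**2 - 2*p)
d(R) = 90 (d(R) = ((5*(-2 + 5))*3)*2 = ((5*3)*3)*2 = (15*3)*2 = 45*2 = 90)
sqrt(X(106) + (d(-150) - 1*5274)) = sqrt(15 + (90 - 1*5274)) = sqrt(15 + (90 - 5274)) = sqrt(15 - 5184) = sqrt(-5169) = I*sqrt(5169)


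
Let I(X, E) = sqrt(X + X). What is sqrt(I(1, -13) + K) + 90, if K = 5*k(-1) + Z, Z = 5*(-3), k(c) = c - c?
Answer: 90 + sqrt(-15 + sqrt(2)) ≈ 90.0 + 3.6859*I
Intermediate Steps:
k(c) = 0
I(X, E) = sqrt(2)*sqrt(X) (I(X, E) = sqrt(2*X) = sqrt(2)*sqrt(X))
Z = -15
K = -15 (K = 5*0 - 15 = 0 - 15 = -15)
sqrt(I(1, -13) + K) + 90 = sqrt(sqrt(2)*sqrt(1) - 15) + 90 = sqrt(sqrt(2)*1 - 15) + 90 = sqrt(sqrt(2) - 15) + 90 = sqrt(-15 + sqrt(2)) + 90 = 90 + sqrt(-15 + sqrt(2))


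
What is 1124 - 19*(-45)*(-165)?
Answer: -139951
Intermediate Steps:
1124 - 19*(-45)*(-165) = 1124 + 855*(-165) = 1124 - 141075 = -139951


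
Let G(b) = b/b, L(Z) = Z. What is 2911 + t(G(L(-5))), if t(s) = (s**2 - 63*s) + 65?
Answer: 2914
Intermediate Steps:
G(b) = 1
t(s) = 65 + s**2 - 63*s
2911 + t(G(L(-5))) = 2911 + (65 + 1**2 - 63*1) = 2911 + (65 + 1 - 63) = 2911 + 3 = 2914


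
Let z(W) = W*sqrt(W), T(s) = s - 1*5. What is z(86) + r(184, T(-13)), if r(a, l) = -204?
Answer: -204 + 86*sqrt(86) ≈ 593.53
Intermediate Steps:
T(s) = -5 + s (T(s) = s - 5 = -5 + s)
z(W) = W**(3/2)
z(86) + r(184, T(-13)) = 86**(3/2) - 204 = 86*sqrt(86) - 204 = -204 + 86*sqrt(86)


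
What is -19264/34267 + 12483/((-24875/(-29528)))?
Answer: 12630269296408/852391625 ≈ 14817.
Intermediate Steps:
-19264/34267 + 12483/((-24875/(-29528))) = -19264*1/34267 + 12483/((-24875*(-1/29528))) = -19264/34267 + 12483/(24875/29528) = -19264/34267 + 12483*(29528/24875) = -19264/34267 + 368598024/24875 = 12630269296408/852391625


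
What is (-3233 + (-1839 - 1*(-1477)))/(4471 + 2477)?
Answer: -3595/6948 ≈ -0.51742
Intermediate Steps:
(-3233 + (-1839 - 1*(-1477)))/(4471 + 2477) = (-3233 + (-1839 + 1477))/6948 = (-3233 - 362)*(1/6948) = -3595*1/6948 = -3595/6948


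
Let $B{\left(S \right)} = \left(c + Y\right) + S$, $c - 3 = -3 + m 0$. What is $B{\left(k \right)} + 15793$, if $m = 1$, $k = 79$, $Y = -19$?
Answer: $15853$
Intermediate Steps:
$c = 0$ ($c = 3 + \left(-3 + 1 \cdot 0\right) = 3 + \left(-3 + 0\right) = 3 - 3 = 0$)
$B{\left(S \right)} = -19 + S$ ($B{\left(S \right)} = \left(0 - 19\right) + S = -19 + S$)
$B{\left(k \right)} + 15793 = \left(-19 + 79\right) + 15793 = 60 + 15793 = 15853$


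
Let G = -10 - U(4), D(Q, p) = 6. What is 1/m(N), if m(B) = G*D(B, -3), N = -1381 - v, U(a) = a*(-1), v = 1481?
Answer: -1/36 ≈ -0.027778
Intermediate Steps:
U(a) = -a
G = -6 (G = -10 - (-1)*4 = -10 - 1*(-4) = -10 + 4 = -6)
N = -2862 (N = -1381 - 1*1481 = -1381 - 1481 = -2862)
m(B) = -36 (m(B) = -6*6 = -36)
1/m(N) = 1/(-36) = -1/36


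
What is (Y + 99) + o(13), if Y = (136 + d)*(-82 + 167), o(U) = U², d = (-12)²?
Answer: 24068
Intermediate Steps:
d = 144
Y = 23800 (Y = (136 + 144)*(-82 + 167) = 280*85 = 23800)
(Y + 99) + o(13) = (23800 + 99) + 13² = 23899 + 169 = 24068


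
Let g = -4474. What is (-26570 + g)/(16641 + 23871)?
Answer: -2587/3376 ≈ -0.76629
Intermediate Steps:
(-26570 + g)/(16641 + 23871) = (-26570 - 4474)/(16641 + 23871) = -31044/40512 = -31044*1/40512 = -2587/3376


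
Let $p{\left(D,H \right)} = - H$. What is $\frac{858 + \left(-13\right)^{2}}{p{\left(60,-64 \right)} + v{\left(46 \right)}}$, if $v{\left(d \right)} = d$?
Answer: $\frac{1027}{110} \approx 9.3364$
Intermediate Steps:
$\frac{858 + \left(-13\right)^{2}}{p{\left(60,-64 \right)} + v{\left(46 \right)}} = \frac{858 + \left(-13\right)^{2}}{\left(-1\right) \left(-64\right) + 46} = \frac{858 + 169}{64 + 46} = \frac{1027}{110}$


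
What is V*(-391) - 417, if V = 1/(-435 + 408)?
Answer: -10868/27 ≈ -402.52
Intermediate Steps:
V = -1/27 (V = 1/(-27) = -1/27 ≈ -0.037037)
V*(-391) - 417 = -1/27*(-391) - 417 = 391/27 - 417 = -10868/27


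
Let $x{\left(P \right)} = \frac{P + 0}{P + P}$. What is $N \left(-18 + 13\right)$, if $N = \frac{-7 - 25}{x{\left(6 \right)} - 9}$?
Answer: $- \frac{320}{17} \approx -18.824$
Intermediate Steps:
$x{\left(P \right)} = \frac{1}{2}$ ($x{\left(P \right)} = \frac{P}{2 P} = P \frac{1}{2 P} = \frac{1}{2}$)
$N = \frac{64}{17}$ ($N = \frac{-7 - 25}{\frac{1}{2} - 9} = - \frac{32}{- \frac{17}{2}} = \left(-32\right) \left(- \frac{2}{17}\right) = \frac{64}{17} \approx 3.7647$)
$N \left(-18 + 13\right) = \frac{64 \left(-18 + 13\right)}{17} = \frac{64}{17} \left(-5\right) = - \frac{320}{17}$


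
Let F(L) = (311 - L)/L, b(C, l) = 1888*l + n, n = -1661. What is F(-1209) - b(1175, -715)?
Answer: 1634059909/1209 ≈ 1.3516e+6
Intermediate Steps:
b(C, l) = -1661 + 1888*l (b(C, l) = 1888*l - 1661 = -1661 + 1888*l)
F(L) = (311 - L)/L
F(-1209) - b(1175, -715) = (311 - 1*(-1209))/(-1209) - (-1661 + 1888*(-715)) = -(311 + 1209)/1209 - (-1661 - 1349920) = -1/1209*1520 - 1*(-1351581) = -1520/1209 + 1351581 = 1634059909/1209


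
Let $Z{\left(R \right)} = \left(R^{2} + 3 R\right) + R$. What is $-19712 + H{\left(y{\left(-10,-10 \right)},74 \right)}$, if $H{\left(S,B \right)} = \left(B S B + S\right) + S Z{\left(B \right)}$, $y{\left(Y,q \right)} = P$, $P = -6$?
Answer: $-87206$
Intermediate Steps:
$y{\left(Y,q \right)} = -6$
$Z{\left(R \right)} = R^{2} + 4 R$
$H{\left(S,B \right)} = S + S B^{2} + B S \left(4 + B\right)$ ($H{\left(S,B \right)} = \left(B S B + S\right) + S B \left(4 + B\right) = \left(S B^{2} + S\right) + B S \left(4 + B\right) = \left(S + S B^{2}\right) + B S \left(4 + B\right) = S + S B^{2} + B S \left(4 + B\right)$)
$-19712 + H{\left(y{\left(-10,-10 \right)},74 \right)} = -19712 - 6 \left(1 + 74^{2} + 74 \left(4 + 74\right)\right) = -19712 - 6 \left(1 + 5476 + 74 \cdot 78\right) = -19712 - 6 \left(1 + 5476 + 5772\right) = -19712 - 67494 = -87206$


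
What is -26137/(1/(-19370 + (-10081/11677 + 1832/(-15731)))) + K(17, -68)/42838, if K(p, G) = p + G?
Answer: 3984043974817595882753/7868950217306 ≈ 5.0630e+8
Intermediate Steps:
K(p, G) = G + p
-26137/(1/(-19370 + (-10081/11677 + 1832/(-15731)))) + K(17, -68)/42838 = -26137/(1/(-19370 + (-10081/11677 + 1832/(-15731)))) + (-68 + 17)/42838 = -26137/(1/(-19370 + (-10081*1/11677 + 1832*(-1/15731)))) - 51*1/42838 = -26137/(1/(-19370 + (-10081/11677 - 1832/15731))) - 51/42838 = -26137/(1/(-19370 - 179976475/183690887)) - 51/42838 = -26137/(1/(-3558272457665/183690887)) - 51/42838 = -26137/(-183690887/3558272457665) - 51/42838 = -26137*(-3558272457665/183690887) - 51/42838 = 93002567225990105/183690887 - 51/42838 = 3984043974817595882753/7868950217306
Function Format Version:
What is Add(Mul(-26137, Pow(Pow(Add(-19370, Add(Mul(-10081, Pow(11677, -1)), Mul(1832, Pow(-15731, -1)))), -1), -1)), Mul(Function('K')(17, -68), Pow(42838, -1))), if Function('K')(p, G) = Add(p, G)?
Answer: Rational(3984043974817595882753, 7868950217306) ≈ 5.0630e+8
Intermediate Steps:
Function('K')(p, G) = Add(G, p)
Add(Mul(-26137, Pow(Pow(Add(-19370, Add(Mul(-10081, Pow(11677, -1)), Mul(1832, Pow(-15731, -1)))), -1), -1)), Mul(Function('K')(17, -68), Pow(42838, -1))) = Add(Mul(-26137, Pow(Pow(Add(-19370, Add(Mul(-10081, Pow(11677, -1)), Mul(1832, Pow(-15731, -1)))), -1), -1)), Mul(Add(-68, 17), Pow(42838, -1))) = Add(Mul(-26137, Pow(Pow(Add(-19370, Add(Mul(-10081, Rational(1, 11677)), Mul(1832, Rational(-1, 15731)))), -1), -1)), Mul(-51, Rational(1, 42838))) = Add(Mul(-26137, Pow(Pow(Add(-19370, Add(Rational(-10081, 11677), Rational(-1832, 15731))), -1), -1)), Rational(-51, 42838)) = Add(Mul(-26137, Pow(Pow(Add(-19370, Rational(-179976475, 183690887)), -1), -1)), Rational(-51, 42838)) = Add(Mul(-26137, Pow(Pow(Rational(-3558272457665, 183690887), -1), -1)), Rational(-51, 42838)) = Add(Mul(-26137, Pow(Rational(-183690887, 3558272457665), -1)), Rational(-51, 42838)) = Add(Mul(-26137, Rational(-3558272457665, 183690887)), Rational(-51, 42838)) = Add(Rational(93002567225990105, 183690887), Rational(-51, 42838)) = Rational(3984043974817595882753, 7868950217306)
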